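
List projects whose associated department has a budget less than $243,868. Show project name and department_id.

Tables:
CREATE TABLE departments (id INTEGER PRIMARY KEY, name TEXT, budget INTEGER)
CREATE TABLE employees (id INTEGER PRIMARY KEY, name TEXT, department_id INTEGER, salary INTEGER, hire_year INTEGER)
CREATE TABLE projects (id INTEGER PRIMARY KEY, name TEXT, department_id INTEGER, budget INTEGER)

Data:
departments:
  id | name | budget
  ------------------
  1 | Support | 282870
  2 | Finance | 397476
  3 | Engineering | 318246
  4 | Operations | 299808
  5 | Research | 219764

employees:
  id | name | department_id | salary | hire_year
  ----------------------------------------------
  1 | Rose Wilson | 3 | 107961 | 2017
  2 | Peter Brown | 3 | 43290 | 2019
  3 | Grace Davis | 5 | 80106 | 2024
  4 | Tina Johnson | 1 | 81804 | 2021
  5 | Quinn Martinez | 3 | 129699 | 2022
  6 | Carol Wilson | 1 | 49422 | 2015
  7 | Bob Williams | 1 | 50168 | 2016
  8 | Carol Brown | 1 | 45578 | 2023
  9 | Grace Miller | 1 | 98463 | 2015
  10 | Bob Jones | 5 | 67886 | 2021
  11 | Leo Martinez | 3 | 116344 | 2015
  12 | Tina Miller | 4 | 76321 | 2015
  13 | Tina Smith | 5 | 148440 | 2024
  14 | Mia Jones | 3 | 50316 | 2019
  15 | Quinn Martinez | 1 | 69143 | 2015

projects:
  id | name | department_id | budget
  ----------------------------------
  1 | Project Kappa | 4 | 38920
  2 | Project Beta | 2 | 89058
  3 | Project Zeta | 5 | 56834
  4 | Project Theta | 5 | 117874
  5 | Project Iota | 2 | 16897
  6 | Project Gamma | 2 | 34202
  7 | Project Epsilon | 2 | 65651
SELECT name, department_id FROM projects WHERE department_id IN (SELECT id FROM departments WHERE budget < 243868)

Execution result:
name | department_id
Project Zeta | 5
Project Theta | 5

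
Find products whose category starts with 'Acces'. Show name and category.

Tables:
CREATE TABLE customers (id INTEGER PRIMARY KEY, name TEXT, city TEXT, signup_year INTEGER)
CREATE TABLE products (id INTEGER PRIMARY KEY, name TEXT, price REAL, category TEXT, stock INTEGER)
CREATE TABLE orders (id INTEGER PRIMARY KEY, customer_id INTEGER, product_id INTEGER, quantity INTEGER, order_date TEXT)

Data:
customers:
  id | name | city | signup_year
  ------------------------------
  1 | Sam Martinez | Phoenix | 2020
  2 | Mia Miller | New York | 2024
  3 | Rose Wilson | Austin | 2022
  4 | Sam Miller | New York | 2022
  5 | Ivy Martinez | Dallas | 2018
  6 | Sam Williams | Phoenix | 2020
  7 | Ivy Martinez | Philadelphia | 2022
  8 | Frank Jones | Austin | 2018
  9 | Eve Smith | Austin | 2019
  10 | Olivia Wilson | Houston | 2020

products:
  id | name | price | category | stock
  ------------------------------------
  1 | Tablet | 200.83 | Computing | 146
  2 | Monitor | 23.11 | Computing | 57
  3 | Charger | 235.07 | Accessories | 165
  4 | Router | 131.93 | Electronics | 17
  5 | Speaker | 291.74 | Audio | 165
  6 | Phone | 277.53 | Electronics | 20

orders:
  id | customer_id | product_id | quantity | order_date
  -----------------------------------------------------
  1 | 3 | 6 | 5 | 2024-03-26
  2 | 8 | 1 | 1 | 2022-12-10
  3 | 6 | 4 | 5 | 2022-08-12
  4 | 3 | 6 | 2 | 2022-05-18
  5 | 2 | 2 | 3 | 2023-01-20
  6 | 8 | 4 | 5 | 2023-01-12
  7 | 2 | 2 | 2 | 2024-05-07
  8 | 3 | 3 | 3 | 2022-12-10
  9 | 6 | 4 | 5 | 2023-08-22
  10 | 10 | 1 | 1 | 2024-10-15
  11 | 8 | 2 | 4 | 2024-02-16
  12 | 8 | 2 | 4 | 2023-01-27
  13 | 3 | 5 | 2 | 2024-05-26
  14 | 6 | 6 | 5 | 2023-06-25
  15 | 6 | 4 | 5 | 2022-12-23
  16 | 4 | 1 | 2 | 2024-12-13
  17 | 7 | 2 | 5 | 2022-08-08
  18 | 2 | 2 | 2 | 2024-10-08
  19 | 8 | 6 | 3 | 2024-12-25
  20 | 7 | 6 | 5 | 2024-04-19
SELECT name, category FROM products WHERE category LIKE 'Acces%'

Execution result:
name | category
Charger | Accessories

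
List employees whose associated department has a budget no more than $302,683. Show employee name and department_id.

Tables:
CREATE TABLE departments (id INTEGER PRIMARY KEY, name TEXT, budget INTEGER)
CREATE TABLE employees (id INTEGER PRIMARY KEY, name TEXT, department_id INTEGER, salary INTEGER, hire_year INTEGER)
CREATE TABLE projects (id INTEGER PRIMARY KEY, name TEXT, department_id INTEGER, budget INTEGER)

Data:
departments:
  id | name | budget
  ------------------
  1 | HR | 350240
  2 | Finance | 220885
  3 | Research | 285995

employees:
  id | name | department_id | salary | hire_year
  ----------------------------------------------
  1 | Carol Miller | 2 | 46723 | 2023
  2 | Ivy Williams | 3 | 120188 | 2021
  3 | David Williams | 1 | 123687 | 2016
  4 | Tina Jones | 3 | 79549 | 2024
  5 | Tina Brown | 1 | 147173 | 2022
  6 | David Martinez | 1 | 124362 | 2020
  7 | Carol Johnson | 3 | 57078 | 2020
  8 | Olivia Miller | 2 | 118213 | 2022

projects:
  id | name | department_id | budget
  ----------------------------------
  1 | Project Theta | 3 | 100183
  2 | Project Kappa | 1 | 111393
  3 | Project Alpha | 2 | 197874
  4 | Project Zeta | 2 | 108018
SELECT name, department_id FROM employees WHERE department_id IN (SELECT id FROM departments WHERE budget <= 302683)

Execution result:
name | department_id
Carol Miller | 2
Ivy Williams | 3
Tina Jones | 3
Carol Johnson | 3
Olivia Miller | 2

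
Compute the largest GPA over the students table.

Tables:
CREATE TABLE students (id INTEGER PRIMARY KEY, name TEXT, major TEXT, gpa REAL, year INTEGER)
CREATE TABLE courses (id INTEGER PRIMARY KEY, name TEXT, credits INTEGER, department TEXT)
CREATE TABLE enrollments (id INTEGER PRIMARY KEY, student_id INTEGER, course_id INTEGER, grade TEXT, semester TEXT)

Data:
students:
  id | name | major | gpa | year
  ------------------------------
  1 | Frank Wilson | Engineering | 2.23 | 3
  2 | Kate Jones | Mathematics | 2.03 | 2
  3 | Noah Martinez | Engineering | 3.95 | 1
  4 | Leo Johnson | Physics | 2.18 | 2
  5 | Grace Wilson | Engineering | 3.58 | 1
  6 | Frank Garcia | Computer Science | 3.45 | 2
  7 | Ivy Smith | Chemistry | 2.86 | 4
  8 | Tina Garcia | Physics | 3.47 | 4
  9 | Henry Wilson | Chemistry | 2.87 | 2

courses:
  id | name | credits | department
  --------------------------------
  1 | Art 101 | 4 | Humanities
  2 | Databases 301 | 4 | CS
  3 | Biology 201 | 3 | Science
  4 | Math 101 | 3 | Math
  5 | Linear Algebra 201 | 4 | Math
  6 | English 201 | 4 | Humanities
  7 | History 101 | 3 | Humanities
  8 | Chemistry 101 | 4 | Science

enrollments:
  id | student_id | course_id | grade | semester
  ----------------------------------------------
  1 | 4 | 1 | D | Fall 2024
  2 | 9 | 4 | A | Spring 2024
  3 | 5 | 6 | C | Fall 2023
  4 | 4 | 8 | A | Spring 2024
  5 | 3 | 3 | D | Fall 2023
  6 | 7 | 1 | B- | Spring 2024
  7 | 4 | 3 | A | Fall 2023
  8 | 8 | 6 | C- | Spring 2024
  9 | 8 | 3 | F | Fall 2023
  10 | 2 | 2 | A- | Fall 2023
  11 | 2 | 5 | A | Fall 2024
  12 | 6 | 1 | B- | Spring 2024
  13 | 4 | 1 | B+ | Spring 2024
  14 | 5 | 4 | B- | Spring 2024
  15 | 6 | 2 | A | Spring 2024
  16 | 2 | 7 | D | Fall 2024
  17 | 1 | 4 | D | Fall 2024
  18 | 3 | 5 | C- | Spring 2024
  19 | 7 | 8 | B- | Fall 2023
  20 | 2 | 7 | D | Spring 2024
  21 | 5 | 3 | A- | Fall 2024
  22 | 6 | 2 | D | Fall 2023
SELECT MAX(gpa) FROM students

Execution result:
3.95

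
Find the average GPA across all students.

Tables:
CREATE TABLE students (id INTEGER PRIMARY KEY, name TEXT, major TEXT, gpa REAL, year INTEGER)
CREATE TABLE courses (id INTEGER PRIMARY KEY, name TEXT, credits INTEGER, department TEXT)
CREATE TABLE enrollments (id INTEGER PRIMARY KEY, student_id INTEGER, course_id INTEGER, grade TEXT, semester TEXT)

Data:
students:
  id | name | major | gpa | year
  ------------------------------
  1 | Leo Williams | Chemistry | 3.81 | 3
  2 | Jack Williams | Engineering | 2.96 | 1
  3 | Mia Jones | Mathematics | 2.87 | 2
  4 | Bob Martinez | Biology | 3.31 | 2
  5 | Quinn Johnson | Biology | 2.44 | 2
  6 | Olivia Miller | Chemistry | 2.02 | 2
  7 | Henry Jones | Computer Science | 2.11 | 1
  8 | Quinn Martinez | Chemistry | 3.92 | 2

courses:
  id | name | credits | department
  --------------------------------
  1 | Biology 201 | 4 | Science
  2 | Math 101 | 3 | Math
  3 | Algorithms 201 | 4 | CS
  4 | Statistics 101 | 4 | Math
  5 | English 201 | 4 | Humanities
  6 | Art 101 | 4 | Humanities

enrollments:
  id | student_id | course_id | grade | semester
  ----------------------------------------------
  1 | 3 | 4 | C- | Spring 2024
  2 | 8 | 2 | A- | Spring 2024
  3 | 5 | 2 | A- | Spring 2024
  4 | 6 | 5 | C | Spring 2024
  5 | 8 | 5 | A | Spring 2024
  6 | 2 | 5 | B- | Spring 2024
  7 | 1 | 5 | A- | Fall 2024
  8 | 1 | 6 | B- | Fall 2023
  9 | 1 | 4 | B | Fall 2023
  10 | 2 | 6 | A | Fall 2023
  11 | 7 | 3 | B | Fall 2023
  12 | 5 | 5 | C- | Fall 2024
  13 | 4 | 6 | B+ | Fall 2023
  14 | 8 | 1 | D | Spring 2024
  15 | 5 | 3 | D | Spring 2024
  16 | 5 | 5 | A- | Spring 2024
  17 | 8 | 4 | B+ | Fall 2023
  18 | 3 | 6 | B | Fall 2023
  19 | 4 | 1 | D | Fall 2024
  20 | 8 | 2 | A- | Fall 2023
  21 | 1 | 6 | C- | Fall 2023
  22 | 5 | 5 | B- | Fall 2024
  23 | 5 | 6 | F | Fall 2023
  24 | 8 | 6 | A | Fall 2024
SELECT AVG(gpa) FROM students

Execution result:
2.93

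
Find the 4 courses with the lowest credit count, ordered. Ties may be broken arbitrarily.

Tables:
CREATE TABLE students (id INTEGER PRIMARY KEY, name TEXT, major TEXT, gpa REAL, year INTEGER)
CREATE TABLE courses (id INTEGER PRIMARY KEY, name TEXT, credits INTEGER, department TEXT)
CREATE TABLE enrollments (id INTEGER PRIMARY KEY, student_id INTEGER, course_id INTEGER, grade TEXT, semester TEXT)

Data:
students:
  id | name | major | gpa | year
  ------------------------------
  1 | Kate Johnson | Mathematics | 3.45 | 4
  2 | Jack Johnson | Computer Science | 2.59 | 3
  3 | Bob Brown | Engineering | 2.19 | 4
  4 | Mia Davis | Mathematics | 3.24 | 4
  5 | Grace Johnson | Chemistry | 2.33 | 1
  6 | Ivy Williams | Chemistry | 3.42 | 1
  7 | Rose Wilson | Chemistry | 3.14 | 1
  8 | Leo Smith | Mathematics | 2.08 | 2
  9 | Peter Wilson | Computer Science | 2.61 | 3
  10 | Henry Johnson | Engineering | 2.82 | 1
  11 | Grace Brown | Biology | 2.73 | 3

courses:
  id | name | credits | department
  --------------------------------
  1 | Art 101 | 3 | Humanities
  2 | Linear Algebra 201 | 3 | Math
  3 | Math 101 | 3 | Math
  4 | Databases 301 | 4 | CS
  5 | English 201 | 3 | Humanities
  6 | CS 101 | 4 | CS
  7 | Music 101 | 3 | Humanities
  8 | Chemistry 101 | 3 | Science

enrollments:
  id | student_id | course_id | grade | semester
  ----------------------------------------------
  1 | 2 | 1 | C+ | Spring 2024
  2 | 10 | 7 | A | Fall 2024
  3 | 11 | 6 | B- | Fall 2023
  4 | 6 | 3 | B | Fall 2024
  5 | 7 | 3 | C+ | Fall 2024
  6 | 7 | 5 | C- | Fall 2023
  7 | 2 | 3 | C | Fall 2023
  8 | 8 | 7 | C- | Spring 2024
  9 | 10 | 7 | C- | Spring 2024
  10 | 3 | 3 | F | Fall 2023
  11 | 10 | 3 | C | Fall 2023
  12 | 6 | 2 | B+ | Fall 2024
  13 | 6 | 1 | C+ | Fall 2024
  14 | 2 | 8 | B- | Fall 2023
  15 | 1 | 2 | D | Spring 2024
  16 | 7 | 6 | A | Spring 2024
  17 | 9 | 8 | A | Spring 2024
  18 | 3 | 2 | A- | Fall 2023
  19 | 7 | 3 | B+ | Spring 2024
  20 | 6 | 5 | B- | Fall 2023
SELECT name, credits FROM courses ORDER BY credits ASC LIMIT 4

Execution result:
name | credits
Art 101 | 3
Linear Algebra 201 | 3
Math 101 | 3
English 201 | 3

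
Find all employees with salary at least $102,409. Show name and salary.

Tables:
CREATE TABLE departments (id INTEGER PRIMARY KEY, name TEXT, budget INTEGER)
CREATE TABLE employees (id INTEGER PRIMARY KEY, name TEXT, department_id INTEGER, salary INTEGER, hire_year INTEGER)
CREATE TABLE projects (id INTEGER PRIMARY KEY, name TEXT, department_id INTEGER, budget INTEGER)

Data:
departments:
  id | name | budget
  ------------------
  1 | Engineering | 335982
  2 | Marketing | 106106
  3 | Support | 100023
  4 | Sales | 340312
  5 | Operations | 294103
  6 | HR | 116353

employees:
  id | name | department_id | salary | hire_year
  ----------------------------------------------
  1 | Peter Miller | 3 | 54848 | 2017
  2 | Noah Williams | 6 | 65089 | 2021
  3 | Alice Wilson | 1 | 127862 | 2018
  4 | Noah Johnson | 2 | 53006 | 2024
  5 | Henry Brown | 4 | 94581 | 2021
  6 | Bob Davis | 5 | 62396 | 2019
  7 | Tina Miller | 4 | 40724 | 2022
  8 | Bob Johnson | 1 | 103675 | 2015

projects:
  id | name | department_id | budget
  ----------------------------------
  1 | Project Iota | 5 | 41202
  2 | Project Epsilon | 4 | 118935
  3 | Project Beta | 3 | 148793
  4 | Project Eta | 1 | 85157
SELECT name, salary FROM employees WHERE salary >= 102409

Execution result:
name | salary
Alice Wilson | 127862
Bob Johnson | 103675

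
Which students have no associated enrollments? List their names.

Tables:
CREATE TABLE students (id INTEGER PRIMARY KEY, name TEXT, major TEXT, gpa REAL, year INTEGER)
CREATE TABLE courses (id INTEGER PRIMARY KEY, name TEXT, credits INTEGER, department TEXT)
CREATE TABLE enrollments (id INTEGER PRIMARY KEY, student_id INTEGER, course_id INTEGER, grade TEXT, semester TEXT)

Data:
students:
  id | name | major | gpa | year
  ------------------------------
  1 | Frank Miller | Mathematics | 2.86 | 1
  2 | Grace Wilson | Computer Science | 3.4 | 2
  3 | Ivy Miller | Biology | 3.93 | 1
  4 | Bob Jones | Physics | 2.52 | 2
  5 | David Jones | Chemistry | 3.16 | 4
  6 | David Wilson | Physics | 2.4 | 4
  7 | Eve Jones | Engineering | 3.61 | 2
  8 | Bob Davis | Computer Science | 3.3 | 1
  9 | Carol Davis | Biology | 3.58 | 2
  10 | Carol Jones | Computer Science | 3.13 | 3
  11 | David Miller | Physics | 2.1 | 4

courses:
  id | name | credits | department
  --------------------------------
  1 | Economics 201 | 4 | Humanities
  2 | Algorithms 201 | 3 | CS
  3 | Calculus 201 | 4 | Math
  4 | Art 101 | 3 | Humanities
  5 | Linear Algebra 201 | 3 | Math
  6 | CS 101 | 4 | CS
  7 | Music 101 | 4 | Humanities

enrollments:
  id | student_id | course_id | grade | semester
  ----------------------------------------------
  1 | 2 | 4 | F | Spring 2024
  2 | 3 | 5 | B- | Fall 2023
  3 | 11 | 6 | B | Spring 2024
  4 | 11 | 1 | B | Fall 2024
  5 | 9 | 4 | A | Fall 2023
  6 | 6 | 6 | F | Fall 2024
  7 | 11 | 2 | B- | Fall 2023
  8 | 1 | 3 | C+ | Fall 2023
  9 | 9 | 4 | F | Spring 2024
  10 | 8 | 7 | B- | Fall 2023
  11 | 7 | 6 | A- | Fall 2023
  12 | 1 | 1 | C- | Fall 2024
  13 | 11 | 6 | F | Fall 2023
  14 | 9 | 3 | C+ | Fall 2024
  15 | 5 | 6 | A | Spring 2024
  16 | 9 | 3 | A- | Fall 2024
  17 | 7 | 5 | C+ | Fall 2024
SELECT p.name FROM students p LEFT JOIN enrollments c ON c.student_id = p.id WHERE c.id IS NULL

Execution result:
name
Bob Jones
Carol Jones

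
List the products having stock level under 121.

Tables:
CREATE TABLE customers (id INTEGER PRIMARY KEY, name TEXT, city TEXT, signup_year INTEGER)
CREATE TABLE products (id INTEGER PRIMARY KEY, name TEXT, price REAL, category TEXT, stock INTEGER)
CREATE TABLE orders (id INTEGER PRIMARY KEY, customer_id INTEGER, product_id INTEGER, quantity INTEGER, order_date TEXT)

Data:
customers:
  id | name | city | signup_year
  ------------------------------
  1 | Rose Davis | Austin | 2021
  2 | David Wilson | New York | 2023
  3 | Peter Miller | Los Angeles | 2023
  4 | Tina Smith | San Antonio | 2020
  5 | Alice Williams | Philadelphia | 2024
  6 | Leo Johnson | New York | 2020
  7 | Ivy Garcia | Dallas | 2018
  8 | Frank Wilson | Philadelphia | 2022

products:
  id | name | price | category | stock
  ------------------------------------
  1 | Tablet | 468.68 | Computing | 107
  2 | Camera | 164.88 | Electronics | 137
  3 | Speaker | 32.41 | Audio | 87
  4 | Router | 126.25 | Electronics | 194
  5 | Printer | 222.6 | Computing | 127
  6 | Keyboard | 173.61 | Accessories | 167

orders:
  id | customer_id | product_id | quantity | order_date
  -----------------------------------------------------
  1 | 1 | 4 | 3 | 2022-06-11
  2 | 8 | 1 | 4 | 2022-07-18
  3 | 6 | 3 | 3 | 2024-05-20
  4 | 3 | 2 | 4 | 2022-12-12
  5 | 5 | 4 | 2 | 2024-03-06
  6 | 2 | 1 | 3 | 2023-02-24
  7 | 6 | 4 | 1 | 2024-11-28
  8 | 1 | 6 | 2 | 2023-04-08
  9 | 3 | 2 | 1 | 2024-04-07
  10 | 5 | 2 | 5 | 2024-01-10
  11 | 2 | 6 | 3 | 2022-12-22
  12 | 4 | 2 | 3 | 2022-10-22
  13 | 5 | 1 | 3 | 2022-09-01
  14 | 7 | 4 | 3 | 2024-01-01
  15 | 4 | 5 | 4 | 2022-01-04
SELECT name, stock FROM products WHERE stock < 121

Execution result:
name | stock
Tablet | 107
Speaker | 87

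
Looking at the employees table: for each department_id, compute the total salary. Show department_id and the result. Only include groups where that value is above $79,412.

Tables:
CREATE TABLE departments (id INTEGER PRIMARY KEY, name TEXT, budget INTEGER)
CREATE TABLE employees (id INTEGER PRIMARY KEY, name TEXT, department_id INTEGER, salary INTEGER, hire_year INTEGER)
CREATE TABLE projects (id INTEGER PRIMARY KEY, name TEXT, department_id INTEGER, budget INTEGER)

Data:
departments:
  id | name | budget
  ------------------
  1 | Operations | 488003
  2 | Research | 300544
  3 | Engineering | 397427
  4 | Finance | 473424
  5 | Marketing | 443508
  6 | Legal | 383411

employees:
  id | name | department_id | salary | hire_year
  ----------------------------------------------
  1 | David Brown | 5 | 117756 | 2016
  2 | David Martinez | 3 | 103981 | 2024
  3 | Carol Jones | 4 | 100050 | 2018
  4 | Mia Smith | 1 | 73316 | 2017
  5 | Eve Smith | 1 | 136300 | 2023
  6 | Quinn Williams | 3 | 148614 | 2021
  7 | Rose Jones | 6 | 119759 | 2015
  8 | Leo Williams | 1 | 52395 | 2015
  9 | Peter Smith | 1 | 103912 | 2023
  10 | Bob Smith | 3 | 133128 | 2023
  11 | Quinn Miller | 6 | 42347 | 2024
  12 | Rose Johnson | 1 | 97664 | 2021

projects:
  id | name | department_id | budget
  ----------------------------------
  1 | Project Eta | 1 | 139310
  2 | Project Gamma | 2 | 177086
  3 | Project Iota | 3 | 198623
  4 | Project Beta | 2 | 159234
SELECT department_id, SUM(salary) AS sum_salary FROM employees GROUP BY department_id HAVING SUM(salary) > 79412

Execution result:
department_id | sum_salary
1 | 463587
3 | 385723
4 | 100050
5 | 117756
6 | 162106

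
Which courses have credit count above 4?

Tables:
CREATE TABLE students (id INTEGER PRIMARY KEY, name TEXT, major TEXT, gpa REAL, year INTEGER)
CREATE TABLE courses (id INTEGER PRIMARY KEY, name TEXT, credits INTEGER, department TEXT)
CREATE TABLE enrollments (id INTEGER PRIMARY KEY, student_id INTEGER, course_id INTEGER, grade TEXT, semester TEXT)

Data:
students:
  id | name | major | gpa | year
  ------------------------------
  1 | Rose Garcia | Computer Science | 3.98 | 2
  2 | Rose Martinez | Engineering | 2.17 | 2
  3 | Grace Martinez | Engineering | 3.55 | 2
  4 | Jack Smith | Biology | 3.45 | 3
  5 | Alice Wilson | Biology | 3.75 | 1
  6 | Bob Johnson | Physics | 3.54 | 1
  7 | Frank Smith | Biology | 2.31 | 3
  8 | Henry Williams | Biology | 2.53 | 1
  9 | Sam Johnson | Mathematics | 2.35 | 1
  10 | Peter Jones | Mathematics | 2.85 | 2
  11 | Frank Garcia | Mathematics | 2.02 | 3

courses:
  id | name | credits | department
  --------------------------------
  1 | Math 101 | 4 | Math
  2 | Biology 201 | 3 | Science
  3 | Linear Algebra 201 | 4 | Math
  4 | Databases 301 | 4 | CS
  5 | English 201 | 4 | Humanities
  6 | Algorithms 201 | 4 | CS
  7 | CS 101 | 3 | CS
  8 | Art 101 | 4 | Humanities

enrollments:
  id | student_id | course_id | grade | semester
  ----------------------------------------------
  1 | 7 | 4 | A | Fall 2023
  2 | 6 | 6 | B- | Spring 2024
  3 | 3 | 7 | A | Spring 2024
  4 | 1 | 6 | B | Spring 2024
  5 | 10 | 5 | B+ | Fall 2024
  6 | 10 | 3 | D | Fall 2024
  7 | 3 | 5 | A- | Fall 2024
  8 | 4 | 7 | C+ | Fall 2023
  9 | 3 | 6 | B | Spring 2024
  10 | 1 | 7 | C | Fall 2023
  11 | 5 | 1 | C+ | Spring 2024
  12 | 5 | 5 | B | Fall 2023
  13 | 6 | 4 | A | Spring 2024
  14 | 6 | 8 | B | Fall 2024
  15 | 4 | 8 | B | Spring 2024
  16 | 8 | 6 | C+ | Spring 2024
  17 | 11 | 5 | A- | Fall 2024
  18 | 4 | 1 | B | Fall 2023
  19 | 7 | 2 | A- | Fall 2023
SELECT name, credits FROM courses WHERE credits > 4

Execution result:
(no rows)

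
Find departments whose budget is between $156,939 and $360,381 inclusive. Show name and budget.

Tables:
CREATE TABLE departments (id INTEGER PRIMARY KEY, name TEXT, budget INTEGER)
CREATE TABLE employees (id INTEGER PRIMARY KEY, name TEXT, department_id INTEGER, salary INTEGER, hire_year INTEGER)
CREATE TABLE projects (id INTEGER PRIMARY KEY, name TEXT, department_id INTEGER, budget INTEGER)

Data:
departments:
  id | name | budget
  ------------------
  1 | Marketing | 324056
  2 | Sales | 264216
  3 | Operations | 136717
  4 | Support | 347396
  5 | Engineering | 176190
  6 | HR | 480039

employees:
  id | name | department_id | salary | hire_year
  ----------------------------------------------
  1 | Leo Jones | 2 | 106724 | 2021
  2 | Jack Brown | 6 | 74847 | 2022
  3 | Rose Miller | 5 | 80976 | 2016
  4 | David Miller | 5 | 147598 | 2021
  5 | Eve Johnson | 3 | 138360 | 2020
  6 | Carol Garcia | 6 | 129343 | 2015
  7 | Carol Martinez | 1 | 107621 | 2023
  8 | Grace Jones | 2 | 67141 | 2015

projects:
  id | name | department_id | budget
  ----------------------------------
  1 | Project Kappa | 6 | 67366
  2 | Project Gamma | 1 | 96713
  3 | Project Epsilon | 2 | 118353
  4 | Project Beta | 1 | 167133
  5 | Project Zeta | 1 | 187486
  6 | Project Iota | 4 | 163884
SELECT name, budget FROM departments WHERE budget BETWEEN 156939 AND 360381

Execution result:
name | budget
Marketing | 324056
Sales | 264216
Support | 347396
Engineering | 176190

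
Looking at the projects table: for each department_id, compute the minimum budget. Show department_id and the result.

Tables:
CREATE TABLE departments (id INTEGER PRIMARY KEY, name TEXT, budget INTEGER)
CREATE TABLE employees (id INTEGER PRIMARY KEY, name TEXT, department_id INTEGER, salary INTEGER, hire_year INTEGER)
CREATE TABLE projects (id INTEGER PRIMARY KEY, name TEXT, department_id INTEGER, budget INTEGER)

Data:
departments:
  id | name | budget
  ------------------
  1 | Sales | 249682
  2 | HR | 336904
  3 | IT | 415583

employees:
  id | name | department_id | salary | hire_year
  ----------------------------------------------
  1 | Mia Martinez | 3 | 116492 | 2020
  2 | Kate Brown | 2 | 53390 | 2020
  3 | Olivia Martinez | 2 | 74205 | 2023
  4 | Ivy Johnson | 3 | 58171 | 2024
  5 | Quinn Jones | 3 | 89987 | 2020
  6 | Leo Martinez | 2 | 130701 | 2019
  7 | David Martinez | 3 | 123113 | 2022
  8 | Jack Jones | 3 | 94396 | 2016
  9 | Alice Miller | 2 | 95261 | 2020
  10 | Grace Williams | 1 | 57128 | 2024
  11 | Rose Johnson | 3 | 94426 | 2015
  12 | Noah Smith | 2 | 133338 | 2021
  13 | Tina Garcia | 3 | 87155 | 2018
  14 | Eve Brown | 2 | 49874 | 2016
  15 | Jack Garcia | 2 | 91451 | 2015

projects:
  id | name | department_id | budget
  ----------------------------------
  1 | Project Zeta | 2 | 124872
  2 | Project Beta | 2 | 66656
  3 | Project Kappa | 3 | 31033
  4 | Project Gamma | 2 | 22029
SELECT department_id, MIN(budget) AS min_budget FROM projects GROUP BY department_id

Execution result:
department_id | min_budget
2 | 22029
3 | 31033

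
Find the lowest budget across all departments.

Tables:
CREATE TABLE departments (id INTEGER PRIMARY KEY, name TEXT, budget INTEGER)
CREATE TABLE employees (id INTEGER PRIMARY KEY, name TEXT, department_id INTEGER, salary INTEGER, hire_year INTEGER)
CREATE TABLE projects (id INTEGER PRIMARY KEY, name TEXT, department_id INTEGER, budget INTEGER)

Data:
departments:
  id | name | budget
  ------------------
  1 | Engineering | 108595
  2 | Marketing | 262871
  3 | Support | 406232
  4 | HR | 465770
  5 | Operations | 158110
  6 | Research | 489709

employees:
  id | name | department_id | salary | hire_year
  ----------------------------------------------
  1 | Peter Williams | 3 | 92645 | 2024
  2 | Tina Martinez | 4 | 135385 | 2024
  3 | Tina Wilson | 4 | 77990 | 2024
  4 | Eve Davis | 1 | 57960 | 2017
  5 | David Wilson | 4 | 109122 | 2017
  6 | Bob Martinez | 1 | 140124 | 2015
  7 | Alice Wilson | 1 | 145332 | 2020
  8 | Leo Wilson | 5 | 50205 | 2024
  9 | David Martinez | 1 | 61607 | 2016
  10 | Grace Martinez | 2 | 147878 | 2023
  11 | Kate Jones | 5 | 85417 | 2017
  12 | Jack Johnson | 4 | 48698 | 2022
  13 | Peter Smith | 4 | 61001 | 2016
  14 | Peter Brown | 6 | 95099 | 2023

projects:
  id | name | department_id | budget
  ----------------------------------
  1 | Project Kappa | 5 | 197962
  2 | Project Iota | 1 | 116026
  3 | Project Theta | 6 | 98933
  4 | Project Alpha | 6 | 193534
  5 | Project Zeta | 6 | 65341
SELECT MIN(budget) FROM departments

Execution result:
108595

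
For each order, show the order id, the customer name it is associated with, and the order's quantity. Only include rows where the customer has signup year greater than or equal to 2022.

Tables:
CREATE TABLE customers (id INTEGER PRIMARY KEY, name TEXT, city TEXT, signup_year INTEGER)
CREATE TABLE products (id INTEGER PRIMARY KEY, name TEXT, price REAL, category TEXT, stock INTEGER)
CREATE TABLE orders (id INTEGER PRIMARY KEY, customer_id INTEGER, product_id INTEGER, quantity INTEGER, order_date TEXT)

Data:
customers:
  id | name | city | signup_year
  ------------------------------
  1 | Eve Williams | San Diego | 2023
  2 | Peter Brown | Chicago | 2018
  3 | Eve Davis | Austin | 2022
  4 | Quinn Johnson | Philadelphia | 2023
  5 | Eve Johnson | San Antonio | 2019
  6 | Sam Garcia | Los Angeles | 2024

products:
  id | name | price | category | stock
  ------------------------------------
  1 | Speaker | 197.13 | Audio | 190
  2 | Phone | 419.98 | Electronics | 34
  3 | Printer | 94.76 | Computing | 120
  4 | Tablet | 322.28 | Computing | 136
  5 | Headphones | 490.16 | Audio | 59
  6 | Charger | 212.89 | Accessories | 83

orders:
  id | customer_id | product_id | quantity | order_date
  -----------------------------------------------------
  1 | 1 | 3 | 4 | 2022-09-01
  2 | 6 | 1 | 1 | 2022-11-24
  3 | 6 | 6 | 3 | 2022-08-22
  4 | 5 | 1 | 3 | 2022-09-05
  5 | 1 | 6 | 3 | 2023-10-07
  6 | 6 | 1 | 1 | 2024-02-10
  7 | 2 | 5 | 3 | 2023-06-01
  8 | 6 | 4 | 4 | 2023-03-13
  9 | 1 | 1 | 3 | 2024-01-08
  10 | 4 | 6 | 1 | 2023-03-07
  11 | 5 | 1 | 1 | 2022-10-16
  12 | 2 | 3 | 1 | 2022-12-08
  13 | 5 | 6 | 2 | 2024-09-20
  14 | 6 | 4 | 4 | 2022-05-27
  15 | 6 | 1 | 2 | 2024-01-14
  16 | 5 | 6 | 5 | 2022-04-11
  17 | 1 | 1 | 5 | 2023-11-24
SELECT c.id, p.name AS customer, c.quantity FROM orders c JOIN customers p ON c.customer_id = p.id WHERE p.signup_year >= 2022

Execution result:
id | customer | quantity
1 | Eve Williams | 4
2 | Sam Garcia | 1
3 | Sam Garcia | 3
5 | Eve Williams | 3
6 | Sam Garcia | 1
8 | Sam Garcia | 4
9 | Eve Williams | 3
10 | Quinn Johnson | 1
14 | Sam Garcia | 4
15 | Sam Garcia | 2
17 | Eve Williams | 5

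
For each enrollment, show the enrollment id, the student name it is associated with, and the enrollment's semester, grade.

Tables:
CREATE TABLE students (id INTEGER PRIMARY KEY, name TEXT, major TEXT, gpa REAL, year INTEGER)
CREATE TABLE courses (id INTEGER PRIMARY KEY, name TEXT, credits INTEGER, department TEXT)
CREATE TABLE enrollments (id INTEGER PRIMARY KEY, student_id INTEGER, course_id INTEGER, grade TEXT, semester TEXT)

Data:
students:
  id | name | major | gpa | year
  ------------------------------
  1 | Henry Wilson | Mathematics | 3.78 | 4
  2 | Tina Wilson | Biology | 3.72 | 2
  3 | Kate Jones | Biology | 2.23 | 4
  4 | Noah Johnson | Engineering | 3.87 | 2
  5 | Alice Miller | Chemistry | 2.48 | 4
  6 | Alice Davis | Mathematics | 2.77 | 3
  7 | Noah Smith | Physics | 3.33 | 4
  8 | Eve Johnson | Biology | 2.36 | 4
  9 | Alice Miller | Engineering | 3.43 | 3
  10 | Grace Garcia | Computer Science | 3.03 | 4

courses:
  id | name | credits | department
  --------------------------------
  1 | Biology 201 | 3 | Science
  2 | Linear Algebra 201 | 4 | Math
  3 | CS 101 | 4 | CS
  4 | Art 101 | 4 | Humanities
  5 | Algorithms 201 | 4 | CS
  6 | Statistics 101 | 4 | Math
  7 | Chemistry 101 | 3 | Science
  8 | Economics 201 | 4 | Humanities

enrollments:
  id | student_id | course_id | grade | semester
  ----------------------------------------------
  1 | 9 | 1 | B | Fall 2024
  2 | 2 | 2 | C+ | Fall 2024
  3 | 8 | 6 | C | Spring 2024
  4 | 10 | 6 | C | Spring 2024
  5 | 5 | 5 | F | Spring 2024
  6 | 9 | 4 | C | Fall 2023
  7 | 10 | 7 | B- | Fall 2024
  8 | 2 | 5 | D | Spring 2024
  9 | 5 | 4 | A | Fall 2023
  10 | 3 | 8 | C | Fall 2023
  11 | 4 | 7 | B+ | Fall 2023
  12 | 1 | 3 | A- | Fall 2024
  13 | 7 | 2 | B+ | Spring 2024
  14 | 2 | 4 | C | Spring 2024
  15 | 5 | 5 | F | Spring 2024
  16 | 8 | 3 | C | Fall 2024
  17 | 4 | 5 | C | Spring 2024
SELECT c.id, p.name AS student, c.semester, c.grade FROM enrollments c JOIN students p ON c.student_id = p.id

Execution result:
id | student | semester | grade
1 | Alice Miller | Fall 2024 | B
2 | Tina Wilson | Fall 2024 | C+
3 | Eve Johnson | Spring 2024 | C
4 | Grace Garcia | Spring 2024 | C
5 | Alice Miller | Spring 2024 | F
6 | Alice Miller | Fall 2023 | C
7 | Grace Garcia | Fall 2024 | B-
8 | Tina Wilson | Spring 2024 | D
9 | Alice Miller | Fall 2023 | A
10 | Kate Jones | Fall 2023 | C
11 | Noah Johnson | Fall 2023 | B+
12 | Henry Wilson | Fall 2024 | A-
13 | Noah Smith | Spring 2024 | B+
14 | Tina Wilson | Spring 2024 | C
15 | Alice Miller | Spring 2024 | F
16 | Eve Johnson | Fall 2024 | C
17 | Noah Johnson | Spring 2024 | C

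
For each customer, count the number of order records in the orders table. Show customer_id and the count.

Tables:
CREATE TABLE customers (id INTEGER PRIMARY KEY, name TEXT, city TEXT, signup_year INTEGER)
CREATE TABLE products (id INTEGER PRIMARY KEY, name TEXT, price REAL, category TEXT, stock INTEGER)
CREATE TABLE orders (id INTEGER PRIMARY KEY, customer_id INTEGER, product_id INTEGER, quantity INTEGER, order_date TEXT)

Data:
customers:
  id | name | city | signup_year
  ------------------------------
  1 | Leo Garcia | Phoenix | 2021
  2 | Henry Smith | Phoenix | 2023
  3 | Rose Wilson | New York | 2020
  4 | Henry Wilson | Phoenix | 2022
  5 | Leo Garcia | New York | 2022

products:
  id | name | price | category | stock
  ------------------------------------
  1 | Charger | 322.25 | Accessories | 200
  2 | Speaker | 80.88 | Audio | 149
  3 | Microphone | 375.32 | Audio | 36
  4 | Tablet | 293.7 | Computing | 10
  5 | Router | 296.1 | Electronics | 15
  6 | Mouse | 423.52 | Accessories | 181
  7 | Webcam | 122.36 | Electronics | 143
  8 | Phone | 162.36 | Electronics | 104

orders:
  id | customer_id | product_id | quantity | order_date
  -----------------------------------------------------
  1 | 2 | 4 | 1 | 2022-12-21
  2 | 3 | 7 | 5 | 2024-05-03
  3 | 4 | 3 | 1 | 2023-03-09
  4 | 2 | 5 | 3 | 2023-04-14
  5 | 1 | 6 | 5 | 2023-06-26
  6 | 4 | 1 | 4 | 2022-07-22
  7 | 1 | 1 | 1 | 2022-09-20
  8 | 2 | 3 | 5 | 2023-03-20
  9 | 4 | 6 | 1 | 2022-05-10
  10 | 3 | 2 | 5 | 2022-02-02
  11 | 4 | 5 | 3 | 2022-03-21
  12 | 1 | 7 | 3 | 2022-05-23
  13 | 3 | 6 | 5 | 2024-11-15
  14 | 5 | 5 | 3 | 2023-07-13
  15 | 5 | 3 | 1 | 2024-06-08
SELECT customer_id, COUNT(*) AS order_count FROM orders GROUP BY customer_id

Execution result:
customer_id | order_count
1 | 3
2 | 3
3 | 3
4 | 4
5 | 2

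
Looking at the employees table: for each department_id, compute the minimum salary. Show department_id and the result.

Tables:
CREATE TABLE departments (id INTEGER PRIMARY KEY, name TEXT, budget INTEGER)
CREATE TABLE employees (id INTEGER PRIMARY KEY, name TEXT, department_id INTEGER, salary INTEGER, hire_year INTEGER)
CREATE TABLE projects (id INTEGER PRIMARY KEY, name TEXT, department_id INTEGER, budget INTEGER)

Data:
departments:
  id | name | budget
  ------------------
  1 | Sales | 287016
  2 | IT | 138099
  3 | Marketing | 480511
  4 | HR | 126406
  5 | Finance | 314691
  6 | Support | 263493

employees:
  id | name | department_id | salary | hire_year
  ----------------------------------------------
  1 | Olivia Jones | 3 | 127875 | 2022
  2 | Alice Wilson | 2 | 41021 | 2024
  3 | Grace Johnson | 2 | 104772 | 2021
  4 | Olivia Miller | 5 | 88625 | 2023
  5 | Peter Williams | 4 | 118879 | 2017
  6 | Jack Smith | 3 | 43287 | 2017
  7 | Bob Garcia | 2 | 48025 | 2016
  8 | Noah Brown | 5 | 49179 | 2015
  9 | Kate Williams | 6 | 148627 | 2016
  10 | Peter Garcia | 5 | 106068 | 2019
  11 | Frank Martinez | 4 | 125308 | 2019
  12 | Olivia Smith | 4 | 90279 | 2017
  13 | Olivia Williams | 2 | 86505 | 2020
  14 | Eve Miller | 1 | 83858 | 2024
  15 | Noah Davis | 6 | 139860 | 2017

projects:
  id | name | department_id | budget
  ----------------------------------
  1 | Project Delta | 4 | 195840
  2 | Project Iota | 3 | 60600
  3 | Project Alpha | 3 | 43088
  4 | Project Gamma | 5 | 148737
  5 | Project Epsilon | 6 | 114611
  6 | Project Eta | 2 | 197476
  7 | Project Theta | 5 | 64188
SELECT department_id, MIN(salary) AS min_salary FROM employees GROUP BY department_id

Execution result:
department_id | min_salary
1 | 83858
2 | 41021
3 | 43287
4 | 90279
5 | 49179
6 | 139860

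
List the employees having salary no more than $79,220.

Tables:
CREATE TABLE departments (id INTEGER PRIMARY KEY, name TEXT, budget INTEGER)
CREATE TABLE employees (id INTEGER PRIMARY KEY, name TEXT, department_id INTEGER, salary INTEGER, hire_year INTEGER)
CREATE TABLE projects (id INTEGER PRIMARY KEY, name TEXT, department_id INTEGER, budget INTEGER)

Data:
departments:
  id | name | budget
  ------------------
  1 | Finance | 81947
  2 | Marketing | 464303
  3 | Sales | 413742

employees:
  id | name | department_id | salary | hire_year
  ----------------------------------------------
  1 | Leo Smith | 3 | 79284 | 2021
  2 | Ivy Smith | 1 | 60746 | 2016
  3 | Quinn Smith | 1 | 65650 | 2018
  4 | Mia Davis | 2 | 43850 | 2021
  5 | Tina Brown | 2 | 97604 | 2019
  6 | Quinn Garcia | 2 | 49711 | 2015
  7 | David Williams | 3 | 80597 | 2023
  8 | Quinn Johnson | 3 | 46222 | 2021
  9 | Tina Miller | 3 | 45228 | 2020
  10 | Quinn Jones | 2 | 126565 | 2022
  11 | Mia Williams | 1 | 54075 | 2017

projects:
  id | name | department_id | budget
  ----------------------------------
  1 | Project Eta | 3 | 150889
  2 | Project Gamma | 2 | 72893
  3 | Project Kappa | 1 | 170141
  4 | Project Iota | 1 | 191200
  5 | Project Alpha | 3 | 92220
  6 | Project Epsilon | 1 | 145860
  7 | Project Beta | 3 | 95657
SELECT name, salary FROM employees WHERE salary <= 79220

Execution result:
name | salary
Ivy Smith | 60746
Quinn Smith | 65650
Mia Davis | 43850
Quinn Garcia | 49711
Quinn Johnson | 46222
Tina Miller | 45228
Mia Williams | 54075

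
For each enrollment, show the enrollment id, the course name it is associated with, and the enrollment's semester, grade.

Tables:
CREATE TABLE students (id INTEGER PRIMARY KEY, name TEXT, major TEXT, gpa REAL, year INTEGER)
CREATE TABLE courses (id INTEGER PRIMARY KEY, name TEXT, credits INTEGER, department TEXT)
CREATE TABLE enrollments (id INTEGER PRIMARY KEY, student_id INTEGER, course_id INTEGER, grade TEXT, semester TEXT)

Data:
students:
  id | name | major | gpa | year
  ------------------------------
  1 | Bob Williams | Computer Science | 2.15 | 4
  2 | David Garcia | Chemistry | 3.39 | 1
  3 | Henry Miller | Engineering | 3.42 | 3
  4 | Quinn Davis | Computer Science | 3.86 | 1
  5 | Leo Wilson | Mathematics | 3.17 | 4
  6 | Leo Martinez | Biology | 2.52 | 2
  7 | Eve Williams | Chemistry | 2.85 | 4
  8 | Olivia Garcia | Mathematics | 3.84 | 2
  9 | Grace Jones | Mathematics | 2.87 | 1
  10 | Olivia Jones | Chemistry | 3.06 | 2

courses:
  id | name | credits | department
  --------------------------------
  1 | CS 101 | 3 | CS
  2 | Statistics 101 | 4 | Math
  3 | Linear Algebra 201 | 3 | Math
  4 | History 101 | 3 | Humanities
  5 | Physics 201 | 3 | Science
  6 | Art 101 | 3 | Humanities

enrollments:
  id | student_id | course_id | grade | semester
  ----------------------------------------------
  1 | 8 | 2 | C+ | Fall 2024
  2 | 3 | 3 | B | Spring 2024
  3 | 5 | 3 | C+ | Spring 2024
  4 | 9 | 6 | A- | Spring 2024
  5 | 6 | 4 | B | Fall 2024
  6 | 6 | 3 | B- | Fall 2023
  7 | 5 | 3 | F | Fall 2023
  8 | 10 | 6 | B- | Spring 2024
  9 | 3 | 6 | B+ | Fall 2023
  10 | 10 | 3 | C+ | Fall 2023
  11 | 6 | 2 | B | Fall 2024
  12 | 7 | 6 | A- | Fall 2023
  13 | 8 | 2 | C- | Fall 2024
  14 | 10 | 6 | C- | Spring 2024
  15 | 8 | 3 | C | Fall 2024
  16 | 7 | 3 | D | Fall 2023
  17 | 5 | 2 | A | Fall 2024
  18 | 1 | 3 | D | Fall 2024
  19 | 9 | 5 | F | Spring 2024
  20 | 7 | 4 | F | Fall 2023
SELECT c.id, p.name AS course, c.semester, c.grade FROM enrollments c JOIN courses p ON c.course_id = p.id

Execution result:
id | course | semester | grade
1 | Statistics 101 | Fall 2024 | C+
2 | Linear Algebra 201 | Spring 2024 | B
3 | Linear Algebra 201 | Spring 2024 | C+
4 | Art 101 | Spring 2024 | A-
5 | History 101 | Fall 2024 | B
6 | Linear Algebra 201 | Fall 2023 | B-
7 | Linear Algebra 201 | Fall 2023 | F
8 | Art 101 | Spring 2024 | B-
9 | Art 101 | Fall 2023 | B+
10 | Linear Algebra 201 | Fall 2023 | C+
11 | Statistics 101 | Fall 2024 | B
12 | Art 101 | Fall 2023 | A-
13 | Statistics 101 | Fall 2024 | C-
14 | Art 101 | Spring 2024 | C-
15 | Linear Algebra 201 | Fall 2024 | C
16 | Linear Algebra 201 | Fall 2023 | D
17 | Statistics 101 | Fall 2024 | A
18 | Linear Algebra 201 | Fall 2024 | D
19 | Physics 201 | Spring 2024 | F
20 | History 101 | Fall 2023 | F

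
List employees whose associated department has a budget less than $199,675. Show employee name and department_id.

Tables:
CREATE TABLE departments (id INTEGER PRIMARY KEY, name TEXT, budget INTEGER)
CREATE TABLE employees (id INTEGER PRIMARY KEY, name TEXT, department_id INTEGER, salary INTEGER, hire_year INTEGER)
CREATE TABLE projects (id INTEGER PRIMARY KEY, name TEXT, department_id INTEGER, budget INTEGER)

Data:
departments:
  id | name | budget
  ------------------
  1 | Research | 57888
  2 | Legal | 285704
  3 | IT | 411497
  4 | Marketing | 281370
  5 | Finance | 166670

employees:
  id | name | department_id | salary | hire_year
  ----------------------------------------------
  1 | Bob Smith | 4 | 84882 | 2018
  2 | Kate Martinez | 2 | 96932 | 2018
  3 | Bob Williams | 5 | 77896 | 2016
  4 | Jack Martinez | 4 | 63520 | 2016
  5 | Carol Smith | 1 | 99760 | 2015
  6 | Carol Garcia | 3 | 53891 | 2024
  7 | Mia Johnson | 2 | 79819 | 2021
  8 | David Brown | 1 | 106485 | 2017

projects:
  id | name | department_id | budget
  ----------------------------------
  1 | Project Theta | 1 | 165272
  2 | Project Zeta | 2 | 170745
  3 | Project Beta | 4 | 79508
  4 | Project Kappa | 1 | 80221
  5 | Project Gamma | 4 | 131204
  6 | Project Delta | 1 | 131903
SELECT name, department_id FROM employees WHERE department_id IN (SELECT id FROM departments WHERE budget < 199675)

Execution result:
name | department_id
Bob Williams | 5
Carol Smith | 1
David Brown | 1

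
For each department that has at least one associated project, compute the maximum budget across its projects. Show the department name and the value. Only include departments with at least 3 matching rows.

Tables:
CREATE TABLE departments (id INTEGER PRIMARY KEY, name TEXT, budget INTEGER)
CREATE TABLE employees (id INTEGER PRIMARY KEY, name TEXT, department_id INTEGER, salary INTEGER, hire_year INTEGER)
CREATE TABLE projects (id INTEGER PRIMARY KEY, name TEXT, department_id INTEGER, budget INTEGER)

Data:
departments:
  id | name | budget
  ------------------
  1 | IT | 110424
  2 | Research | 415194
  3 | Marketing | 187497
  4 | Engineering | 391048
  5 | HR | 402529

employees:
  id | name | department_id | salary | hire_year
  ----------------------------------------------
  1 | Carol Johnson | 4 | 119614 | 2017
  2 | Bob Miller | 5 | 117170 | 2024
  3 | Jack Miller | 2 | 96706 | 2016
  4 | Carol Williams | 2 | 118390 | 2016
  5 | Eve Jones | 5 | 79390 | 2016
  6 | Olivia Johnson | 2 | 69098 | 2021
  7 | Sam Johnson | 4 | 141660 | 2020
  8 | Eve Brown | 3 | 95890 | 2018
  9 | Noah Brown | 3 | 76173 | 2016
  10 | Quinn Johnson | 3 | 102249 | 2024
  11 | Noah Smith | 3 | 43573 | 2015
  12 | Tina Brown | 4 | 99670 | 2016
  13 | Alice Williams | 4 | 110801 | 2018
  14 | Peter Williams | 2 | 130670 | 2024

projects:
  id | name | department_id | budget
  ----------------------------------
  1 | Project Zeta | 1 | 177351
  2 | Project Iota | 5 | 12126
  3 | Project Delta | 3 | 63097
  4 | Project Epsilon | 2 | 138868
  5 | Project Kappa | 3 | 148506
SELECT p.name, MAX(c.budget) AS max_budget FROM projects c JOIN departments p ON c.department_id = p.id GROUP BY p.id, p.name HAVING COUNT(*) >= 3

Execution result:
(no rows)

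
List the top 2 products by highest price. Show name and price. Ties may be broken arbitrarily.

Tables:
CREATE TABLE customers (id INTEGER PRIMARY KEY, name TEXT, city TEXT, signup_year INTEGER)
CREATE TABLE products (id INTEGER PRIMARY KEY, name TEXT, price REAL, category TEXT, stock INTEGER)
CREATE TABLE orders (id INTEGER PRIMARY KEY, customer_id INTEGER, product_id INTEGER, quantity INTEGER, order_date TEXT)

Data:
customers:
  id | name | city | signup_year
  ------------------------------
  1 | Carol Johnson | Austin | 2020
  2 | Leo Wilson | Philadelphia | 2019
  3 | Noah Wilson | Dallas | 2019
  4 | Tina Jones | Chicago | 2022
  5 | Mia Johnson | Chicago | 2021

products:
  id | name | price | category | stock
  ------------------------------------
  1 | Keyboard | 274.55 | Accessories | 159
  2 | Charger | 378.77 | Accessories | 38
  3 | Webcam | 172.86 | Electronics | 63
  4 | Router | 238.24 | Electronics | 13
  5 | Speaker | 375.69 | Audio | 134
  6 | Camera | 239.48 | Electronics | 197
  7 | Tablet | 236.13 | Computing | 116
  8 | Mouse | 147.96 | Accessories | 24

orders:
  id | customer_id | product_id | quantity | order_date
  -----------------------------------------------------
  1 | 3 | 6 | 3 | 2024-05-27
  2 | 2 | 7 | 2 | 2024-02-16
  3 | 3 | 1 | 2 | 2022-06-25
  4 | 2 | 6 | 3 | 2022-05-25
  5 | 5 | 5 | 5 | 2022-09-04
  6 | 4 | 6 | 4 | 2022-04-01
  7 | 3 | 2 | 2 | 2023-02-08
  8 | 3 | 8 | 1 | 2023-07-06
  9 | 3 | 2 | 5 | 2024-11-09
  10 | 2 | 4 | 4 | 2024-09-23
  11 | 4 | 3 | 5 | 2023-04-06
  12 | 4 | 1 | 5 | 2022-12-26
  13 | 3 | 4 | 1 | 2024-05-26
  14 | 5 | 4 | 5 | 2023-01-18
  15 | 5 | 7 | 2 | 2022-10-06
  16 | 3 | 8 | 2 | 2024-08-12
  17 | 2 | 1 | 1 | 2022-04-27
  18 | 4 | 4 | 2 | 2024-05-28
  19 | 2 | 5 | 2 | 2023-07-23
SELECT name, price FROM products ORDER BY price DESC LIMIT 2

Execution result:
name | price
Charger | 378.77
Speaker | 375.69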